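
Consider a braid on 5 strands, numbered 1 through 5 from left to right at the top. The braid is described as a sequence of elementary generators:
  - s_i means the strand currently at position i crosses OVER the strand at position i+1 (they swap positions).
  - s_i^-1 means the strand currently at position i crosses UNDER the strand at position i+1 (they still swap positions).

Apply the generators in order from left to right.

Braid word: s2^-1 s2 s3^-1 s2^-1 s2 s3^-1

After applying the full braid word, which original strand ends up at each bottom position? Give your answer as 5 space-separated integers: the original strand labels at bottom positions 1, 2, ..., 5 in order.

Gen 1 (s2^-1): strand 2 crosses under strand 3. Perm now: [1 3 2 4 5]
Gen 2 (s2): strand 3 crosses over strand 2. Perm now: [1 2 3 4 5]
Gen 3 (s3^-1): strand 3 crosses under strand 4. Perm now: [1 2 4 3 5]
Gen 4 (s2^-1): strand 2 crosses under strand 4. Perm now: [1 4 2 3 5]
Gen 5 (s2): strand 4 crosses over strand 2. Perm now: [1 2 4 3 5]
Gen 6 (s3^-1): strand 4 crosses under strand 3. Perm now: [1 2 3 4 5]

Answer: 1 2 3 4 5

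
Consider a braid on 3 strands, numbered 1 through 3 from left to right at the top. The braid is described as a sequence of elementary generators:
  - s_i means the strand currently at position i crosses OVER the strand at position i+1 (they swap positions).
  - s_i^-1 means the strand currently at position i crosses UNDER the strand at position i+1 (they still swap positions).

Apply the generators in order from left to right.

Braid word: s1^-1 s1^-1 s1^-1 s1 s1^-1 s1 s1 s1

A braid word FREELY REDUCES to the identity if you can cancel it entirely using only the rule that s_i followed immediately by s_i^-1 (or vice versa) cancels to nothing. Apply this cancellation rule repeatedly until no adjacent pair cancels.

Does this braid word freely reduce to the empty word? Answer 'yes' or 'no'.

Answer: yes

Derivation:
Gen 1 (s1^-1): push. Stack: [s1^-1]
Gen 2 (s1^-1): push. Stack: [s1^-1 s1^-1]
Gen 3 (s1^-1): push. Stack: [s1^-1 s1^-1 s1^-1]
Gen 4 (s1): cancels prior s1^-1. Stack: [s1^-1 s1^-1]
Gen 5 (s1^-1): push. Stack: [s1^-1 s1^-1 s1^-1]
Gen 6 (s1): cancels prior s1^-1. Stack: [s1^-1 s1^-1]
Gen 7 (s1): cancels prior s1^-1. Stack: [s1^-1]
Gen 8 (s1): cancels prior s1^-1. Stack: []
Reduced word: (empty)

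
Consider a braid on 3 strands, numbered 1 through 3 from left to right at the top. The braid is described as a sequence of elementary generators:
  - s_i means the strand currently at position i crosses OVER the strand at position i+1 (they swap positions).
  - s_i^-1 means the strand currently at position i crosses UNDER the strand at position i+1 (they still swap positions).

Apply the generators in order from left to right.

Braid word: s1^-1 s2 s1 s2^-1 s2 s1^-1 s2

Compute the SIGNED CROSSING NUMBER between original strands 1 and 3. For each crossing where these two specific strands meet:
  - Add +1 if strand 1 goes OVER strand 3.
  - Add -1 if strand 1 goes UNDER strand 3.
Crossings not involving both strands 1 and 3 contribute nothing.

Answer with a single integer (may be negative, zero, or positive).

Gen 1: crossing 1x2. Both 1&3? no. Sum: 0
Gen 2: 1 over 3. Both 1&3? yes. Contrib: +1. Sum: 1
Gen 3: crossing 2x3. Both 1&3? no. Sum: 1
Gen 4: crossing 2x1. Both 1&3? no. Sum: 1
Gen 5: crossing 1x2. Both 1&3? no. Sum: 1
Gen 6: crossing 3x2. Both 1&3? no. Sum: 1
Gen 7: 3 over 1. Both 1&3? yes. Contrib: -1. Sum: 0

Answer: 0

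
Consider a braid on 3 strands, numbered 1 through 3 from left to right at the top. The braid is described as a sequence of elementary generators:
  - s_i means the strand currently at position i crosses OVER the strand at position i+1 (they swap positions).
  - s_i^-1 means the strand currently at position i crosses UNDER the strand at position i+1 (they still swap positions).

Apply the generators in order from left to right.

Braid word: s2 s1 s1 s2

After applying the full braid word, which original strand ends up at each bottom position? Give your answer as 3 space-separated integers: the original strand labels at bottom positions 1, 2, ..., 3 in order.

Gen 1 (s2): strand 2 crosses over strand 3. Perm now: [1 3 2]
Gen 2 (s1): strand 1 crosses over strand 3. Perm now: [3 1 2]
Gen 3 (s1): strand 3 crosses over strand 1. Perm now: [1 3 2]
Gen 4 (s2): strand 3 crosses over strand 2. Perm now: [1 2 3]

Answer: 1 2 3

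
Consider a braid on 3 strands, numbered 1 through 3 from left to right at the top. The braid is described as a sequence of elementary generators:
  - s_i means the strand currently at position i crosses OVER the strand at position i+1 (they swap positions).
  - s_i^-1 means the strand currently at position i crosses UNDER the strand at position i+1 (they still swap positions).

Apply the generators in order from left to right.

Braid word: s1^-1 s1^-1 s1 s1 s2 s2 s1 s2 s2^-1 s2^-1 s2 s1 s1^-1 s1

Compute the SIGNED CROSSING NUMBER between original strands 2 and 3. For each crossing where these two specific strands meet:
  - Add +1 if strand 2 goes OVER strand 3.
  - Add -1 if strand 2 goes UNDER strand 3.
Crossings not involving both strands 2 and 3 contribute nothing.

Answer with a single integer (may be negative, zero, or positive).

Gen 1: crossing 1x2. Both 2&3? no. Sum: 0
Gen 2: crossing 2x1. Both 2&3? no. Sum: 0
Gen 3: crossing 1x2. Both 2&3? no. Sum: 0
Gen 4: crossing 2x1. Both 2&3? no. Sum: 0
Gen 5: 2 over 3. Both 2&3? yes. Contrib: +1. Sum: 1
Gen 6: 3 over 2. Both 2&3? yes. Contrib: -1. Sum: 0
Gen 7: crossing 1x2. Both 2&3? no. Sum: 0
Gen 8: crossing 1x3. Both 2&3? no. Sum: 0
Gen 9: crossing 3x1. Both 2&3? no. Sum: 0
Gen 10: crossing 1x3. Both 2&3? no. Sum: 0
Gen 11: crossing 3x1. Both 2&3? no. Sum: 0
Gen 12: crossing 2x1. Both 2&3? no. Sum: 0
Gen 13: crossing 1x2. Both 2&3? no. Sum: 0
Gen 14: crossing 2x1. Both 2&3? no. Sum: 0

Answer: 0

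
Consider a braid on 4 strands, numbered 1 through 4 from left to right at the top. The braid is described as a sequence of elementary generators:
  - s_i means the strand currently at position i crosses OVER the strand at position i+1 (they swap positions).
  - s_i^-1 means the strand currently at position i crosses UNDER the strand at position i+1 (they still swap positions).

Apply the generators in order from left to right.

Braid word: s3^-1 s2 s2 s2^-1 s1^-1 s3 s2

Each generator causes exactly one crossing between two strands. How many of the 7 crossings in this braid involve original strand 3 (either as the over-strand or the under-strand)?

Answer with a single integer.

Gen 1: crossing 3x4. Involves strand 3? yes. Count so far: 1
Gen 2: crossing 2x4. Involves strand 3? no. Count so far: 1
Gen 3: crossing 4x2. Involves strand 3? no. Count so far: 1
Gen 4: crossing 2x4. Involves strand 3? no. Count so far: 1
Gen 5: crossing 1x4. Involves strand 3? no. Count so far: 1
Gen 6: crossing 2x3. Involves strand 3? yes. Count so far: 2
Gen 7: crossing 1x3. Involves strand 3? yes. Count so far: 3

Answer: 3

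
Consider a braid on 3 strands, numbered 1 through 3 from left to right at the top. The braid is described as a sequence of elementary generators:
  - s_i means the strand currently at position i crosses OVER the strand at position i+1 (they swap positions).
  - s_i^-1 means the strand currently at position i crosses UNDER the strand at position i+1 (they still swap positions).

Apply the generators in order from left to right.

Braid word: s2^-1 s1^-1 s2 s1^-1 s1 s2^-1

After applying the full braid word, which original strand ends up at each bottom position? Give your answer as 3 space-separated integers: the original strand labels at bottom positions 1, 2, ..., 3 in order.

Gen 1 (s2^-1): strand 2 crosses under strand 3. Perm now: [1 3 2]
Gen 2 (s1^-1): strand 1 crosses under strand 3. Perm now: [3 1 2]
Gen 3 (s2): strand 1 crosses over strand 2. Perm now: [3 2 1]
Gen 4 (s1^-1): strand 3 crosses under strand 2. Perm now: [2 3 1]
Gen 5 (s1): strand 2 crosses over strand 3. Perm now: [3 2 1]
Gen 6 (s2^-1): strand 2 crosses under strand 1. Perm now: [3 1 2]

Answer: 3 1 2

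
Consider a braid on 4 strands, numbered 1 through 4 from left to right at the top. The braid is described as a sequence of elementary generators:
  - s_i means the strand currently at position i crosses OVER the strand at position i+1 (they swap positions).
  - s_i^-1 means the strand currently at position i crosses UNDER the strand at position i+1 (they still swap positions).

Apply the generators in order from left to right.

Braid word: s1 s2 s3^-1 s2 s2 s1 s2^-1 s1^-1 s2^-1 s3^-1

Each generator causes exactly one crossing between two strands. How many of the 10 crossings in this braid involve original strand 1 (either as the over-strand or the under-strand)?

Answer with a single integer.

Gen 1: crossing 1x2. Involves strand 1? yes. Count so far: 1
Gen 2: crossing 1x3. Involves strand 1? yes. Count so far: 2
Gen 3: crossing 1x4. Involves strand 1? yes. Count so far: 3
Gen 4: crossing 3x4. Involves strand 1? no. Count so far: 3
Gen 5: crossing 4x3. Involves strand 1? no. Count so far: 3
Gen 6: crossing 2x3. Involves strand 1? no. Count so far: 3
Gen 7: crossing 2x4. Involves strand 1? no. Count so far: 3
Gen 8: crossing 3x4. Involves strand 1? no. Count so far: 3
Gen 9: crossing 3x2. Involves strand 1? no. Count so far: 3
Gen 10: crossing 3x1. Involves strand 1? yes. Count so far: 4

Answer: 4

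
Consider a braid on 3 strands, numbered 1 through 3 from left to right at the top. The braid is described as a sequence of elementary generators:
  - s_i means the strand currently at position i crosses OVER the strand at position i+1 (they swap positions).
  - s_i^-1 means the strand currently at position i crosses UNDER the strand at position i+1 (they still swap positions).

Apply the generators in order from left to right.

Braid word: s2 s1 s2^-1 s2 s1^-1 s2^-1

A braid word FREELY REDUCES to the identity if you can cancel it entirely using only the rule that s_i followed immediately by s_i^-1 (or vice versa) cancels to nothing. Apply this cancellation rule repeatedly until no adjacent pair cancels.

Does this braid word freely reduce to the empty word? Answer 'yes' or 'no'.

Answer: yes

Derivation:
Gen 1 (s2): push. Stack: [s2]
Gen 2 (s1): push. Stack: [s2 s1]
Gen 3 (s2^-1): push. Stack: [s2 s1 s2^-1]
Gen 4 (s2): cancels prior s2^-1. Stack: [s2 s1]
Gen 5 (s1^-1): cancels prior s1. Stack: [s2]
Gen 6 (s2^-1): cancels prior s2. Stack: []
Reduced word: (empty)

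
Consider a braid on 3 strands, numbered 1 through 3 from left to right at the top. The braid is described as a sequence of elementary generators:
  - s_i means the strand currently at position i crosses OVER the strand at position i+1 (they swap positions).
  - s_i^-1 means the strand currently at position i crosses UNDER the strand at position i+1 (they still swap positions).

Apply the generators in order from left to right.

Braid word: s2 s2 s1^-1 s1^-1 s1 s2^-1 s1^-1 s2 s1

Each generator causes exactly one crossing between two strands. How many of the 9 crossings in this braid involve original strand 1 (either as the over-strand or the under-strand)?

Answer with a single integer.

Answer: 6

Derivation:
Gen 1: crossing 2x3. Involves strand 1? no. Count so far: 0
Gen 2: crossing 3x2. Involves strand 1? no. Count so far: 0
Gen 3: crossing 1x2. Involves strand 1? yes. Count so far: 1
Gen 4: crossing 2x1. Involves strand 1? yes. Count so far: 2
Gen 5: crossing 1x2. Involves strand 1? yes. Count so far: 3
Gen 6: crossing 1x3. Involves strand 1? yes. Count so far: 4
Gen 7: crossing 2x3. Involves strand 1? no. Count so far: 4
Gen 8: crossing 2x1. Involves strand 1? yes. Count so far: 5
Gen 9: crossing 3x1. Involves strand 1? yes. Count so far: 6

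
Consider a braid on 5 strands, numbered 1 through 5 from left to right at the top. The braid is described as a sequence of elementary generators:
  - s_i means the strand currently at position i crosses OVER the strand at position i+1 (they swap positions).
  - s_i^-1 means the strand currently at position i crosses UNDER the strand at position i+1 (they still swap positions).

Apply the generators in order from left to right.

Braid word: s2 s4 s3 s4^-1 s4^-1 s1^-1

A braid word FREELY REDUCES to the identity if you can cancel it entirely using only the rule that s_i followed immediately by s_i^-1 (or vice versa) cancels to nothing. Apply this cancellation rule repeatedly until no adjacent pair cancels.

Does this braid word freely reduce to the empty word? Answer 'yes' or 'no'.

Answer: no

Derivation:
Gen 1 (s2): push. Stack: [s2]
Gen 2 (s4): push. Stack: [s2 s4]
Gen 3 (s3): push. Stack: [s2 s4 s3]
Gen 4 (s4^-1): push. Stack: [s2 s4 s3 s4^-1]
Gen 5 (s4^-1): push. Stack: [s2 s4 s3 s4^-1 s4^-1]
Gen 6 (s1^-1): push. Stack: [s2 s4 s3 s4^-1 s4^-1 s1^-1]
Reduced word: s2 s4 s3 s4^-1 s4^-1 s1^-1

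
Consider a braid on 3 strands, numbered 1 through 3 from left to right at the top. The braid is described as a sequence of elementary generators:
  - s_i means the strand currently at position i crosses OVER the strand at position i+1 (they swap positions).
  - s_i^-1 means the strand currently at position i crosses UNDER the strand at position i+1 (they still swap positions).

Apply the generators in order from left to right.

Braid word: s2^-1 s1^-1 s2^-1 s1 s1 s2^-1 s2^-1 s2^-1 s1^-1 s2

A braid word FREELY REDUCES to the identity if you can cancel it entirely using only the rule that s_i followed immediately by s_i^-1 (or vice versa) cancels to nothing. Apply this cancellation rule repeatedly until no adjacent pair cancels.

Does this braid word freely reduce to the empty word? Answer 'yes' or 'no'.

Answer: no

Derivation:
Gen 1 (s2^-1): push. Stack: [s2^-1]
Gen 2 (s1^-1): push. Stack: [s2^-1 s1^-1]
Gen 3 (s2^-1): push. Stack: [s2^-1 s1^-1 s2^-1]
Gen 4 (s1): push. Stack: [s2^-1 s1^-1 s2^-1 s1]
Gen 5 (s1): push. Stack: [s2^-1 s1^-1 s2^-1 s1 s1]
Gen 6 (s2^-1): push. Stack: [s2^-1 s1^-1 s2^-1 s1 s1 s2^-1]
Gen 7 (s2^-1): push. Stack: [s2^-1 s1^-1 s2^-1 s1 s1 s2^-1 s2^-1]
Gen 8 (s2^-1): push. Stack: [s2^-1 s1^-1 s2^-1 s1 s1 s2^-1 s2^-1 s2^-1]
Gen 9 (s1^-1): push. Stack: [s2^-1 s1^-1 s2^-1 s1 s1 s2^-1 s2^-1 s2^-1 s1^-1]
Gen 10 (s2): push. Stack: [s2^-1 s1^-1 s2^-1 s1 s1 s2^-1 s2^-1 s2^-1 s1^-1 s2]
Reduced word: s2^-1 s1^-1 s2^-1 s1 s1 s2^-1 s2^-1 s2^-1 s1^-1 s2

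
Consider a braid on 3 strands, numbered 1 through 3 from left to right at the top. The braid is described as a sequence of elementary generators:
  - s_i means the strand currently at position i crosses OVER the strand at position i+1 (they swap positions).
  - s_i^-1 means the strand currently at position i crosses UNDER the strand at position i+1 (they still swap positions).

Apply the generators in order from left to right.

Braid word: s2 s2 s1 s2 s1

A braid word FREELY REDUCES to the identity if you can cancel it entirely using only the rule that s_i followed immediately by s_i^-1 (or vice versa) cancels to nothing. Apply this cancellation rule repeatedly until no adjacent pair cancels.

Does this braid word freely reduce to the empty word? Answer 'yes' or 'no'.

Gen 1 (s2): push. Stack: [s2]
Gen 2 (s2): push. Stack: [s2 s2]
Gen 3 (s1): push. Stack: [s2 s2 s1]
Gen 4 (s2): push. Stack: [s2 s2 s1 s2]
Gen 5 (s1): push. Stack: [s2 s2 s1 s2 s1]
Reduced word: s2 s2 s1 s2 s1

Answer: no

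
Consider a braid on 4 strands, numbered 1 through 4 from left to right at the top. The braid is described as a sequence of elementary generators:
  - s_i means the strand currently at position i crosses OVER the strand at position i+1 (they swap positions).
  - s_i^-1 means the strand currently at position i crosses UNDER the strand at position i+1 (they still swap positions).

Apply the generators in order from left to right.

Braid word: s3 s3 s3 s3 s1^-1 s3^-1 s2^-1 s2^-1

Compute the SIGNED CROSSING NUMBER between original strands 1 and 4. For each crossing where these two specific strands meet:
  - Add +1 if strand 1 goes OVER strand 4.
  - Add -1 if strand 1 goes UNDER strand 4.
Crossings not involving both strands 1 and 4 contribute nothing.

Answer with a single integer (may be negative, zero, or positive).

Gen 1: crossing 3x4. Both 1&4? no. Sum: 0
Gen 2: crossing 4x3. Both 1&4? no. Sum: 0
Gen 3: crossing 3x4. Both 1&4? no. Sum: 0
Gen 4: crossing 4x3. Both 1&4? no. Sum: 0
Gen 5: crossing 1x2. Both 1&4? no. Sum: 0
Gen 6: crossing 3x4. Both 1&4? no. Sum: 0
Gen 7: 1 under 4. Both 1&4? yes. Contrib: -1. Sum: -1
Gen 8: 4 under 1. Both 1&4? yes. Contrib: +1. Sum: 0

Answer: 0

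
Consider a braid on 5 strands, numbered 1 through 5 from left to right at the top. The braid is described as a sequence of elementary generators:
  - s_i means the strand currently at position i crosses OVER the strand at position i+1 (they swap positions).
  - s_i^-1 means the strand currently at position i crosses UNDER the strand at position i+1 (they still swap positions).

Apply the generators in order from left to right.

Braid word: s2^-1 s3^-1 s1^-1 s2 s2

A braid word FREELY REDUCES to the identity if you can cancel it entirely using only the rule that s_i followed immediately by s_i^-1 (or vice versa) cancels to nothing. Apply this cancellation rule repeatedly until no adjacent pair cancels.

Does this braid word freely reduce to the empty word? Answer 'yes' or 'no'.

Answer: no

Derivation:
Gen 1 (s2^-1): push. Stack: [s2^-1]
Gen 2 (s3^-1): push. Stack: [s2^-1 s3^-1]
Gen 3 (s1^-1): push. Stack: [s2^-1 s3^-1 s1^-1]
Gen 4 (s2): push. Stack: [s2^-1 s3^-1 s1^-1 s2]
Gen 5 (s2): push. Stack: [s2^-1 s3^-1 s1^-1 s2 s2]
Reduced word: s2^-1 s3^-1 s1^-1 s2 s2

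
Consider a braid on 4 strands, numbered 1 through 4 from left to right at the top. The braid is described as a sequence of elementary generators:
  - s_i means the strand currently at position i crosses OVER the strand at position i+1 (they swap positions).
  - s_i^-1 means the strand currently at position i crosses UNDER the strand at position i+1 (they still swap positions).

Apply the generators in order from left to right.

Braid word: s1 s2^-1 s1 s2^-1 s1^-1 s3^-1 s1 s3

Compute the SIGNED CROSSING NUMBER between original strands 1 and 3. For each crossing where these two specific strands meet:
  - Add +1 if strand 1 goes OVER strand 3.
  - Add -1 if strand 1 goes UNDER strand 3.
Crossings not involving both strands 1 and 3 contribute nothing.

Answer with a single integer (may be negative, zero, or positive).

Gen 1: crossing 1x2. Both 1&3? no. Sum: 0
Gen 2: 1 under 3. Both 1&3? yes. Contrib: -1. Sum: -1
Gen 3: crossing 2x3. Both 1&3? no. Sum: -1
Gen 4: crossing 2x1. Both 1&3? no. Sum: -1
Gen 5: 3 under 1. Both 1&3? yes. Contrib: +1. Sum: 0
Gen 6: crossing 2x4. Both 1&3? no. Sum: 0
Gen 7: 1 over 3. Both 1&3? yes. Contrib: +1. Sum: 1
Gen 8: crossing 4x2. Both 1&3? no. Sum: 1

Answer: 1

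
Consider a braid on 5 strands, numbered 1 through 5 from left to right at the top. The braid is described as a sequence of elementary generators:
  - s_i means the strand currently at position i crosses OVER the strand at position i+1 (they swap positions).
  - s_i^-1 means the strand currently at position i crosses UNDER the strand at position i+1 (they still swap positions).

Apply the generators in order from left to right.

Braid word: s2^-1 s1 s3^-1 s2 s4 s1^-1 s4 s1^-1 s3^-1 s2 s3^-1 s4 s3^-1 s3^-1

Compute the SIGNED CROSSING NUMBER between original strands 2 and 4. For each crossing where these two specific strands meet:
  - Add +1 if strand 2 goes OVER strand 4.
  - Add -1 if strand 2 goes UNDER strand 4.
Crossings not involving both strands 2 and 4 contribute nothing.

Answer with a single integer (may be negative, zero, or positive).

Gen 1: crossing 2x3. Both 2&4? no. Sum: 0
Gen 2: crossing 1x3. Both 2&4? no. Sum: 0
Gen 3: 2 under 4. Both 2&4? yes. Contrib: -1. Sum: -1
Gen 4: crossing 1x4. Both 2&4? no. Sum: -1
Gen 5: crossing 2x5. Both 2&4? no. Sum: -1
Gen 6: crossing 3x4. Both 2&4? no. Sum: -1
Gen 7: crossing 5x2. Both 2&4? no. Sum: -1
Gen 8: crossing 4x3. Both 2&4? no. Sum: -1
Gen 9: crossing 1x2. Both 2&4? no. Sum: -1
Gen 10: 4 over 2. Both 2&4? yes. Contrib: -1. Sum: -2
Gen 11: crossing 4x1. Both 2&4? no. Sum: -2
Gen 12: crossing 4x5. Both 2&4? no. Sum: -2
Gen 13: crossing 1x5. Both 2&4? no. Sum: -2
Gen 14: crossing 5x1. Both 2&4? no. Sum: -2

Answer: -2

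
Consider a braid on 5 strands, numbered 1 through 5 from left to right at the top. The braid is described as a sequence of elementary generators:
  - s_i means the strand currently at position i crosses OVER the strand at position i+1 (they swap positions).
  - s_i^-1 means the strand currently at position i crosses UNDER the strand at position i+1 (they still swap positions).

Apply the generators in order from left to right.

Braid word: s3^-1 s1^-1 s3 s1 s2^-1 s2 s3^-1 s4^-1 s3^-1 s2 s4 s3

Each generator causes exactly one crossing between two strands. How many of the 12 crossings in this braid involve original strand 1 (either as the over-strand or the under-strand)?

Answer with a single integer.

Gen 1: crossing 3x4. Involves strand 1? no. Count so far: 0
Gen 2: crossing 1x2. Involves strand 1? yes. Count so far: 1
Gen 3: crossing 4x3. Involves strand 1? no. Count so far: 1
Gen 4: crossing 2x1. Involves strand 1? yes. Count so far: 2
Gen 5: crossing 2x3. Involves strand 1? no. Count so far: 2
Gen 6: crossing 3x2. Involves strand 1? no. Count so far: 2
Gen 7: crossing 3x4. Involves strand 1? no. Count so far: 2
Gen 8: crossing 3x5. Involves strand 1? no. Count so far: 2
Gen 9: crossing 4x5. Involves strand 1? no. Count so far: 2
Gen 10: crossing 2x5. Involves strand 1? no. Count so far: 2
Gen 11: crossing 4x3. Involves strand 1? no. Count so far: 2
Gen 12: crossing 2x3. Involves strand 1? no. Count so far: 2

Answer: 2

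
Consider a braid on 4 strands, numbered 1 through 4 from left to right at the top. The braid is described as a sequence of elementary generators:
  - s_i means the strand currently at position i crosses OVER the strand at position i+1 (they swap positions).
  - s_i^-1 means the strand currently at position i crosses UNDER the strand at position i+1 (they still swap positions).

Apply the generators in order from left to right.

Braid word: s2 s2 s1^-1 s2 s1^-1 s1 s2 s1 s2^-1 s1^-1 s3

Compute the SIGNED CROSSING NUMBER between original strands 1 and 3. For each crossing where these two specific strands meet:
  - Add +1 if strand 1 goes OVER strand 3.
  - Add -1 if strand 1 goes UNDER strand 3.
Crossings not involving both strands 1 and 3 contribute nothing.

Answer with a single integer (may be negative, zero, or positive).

Gen 1: crossing 2x3. Both 1&3? no. Sum: 0
Gen 2: crossing 3x2. Both 1&3? no. Sum: 0
Gen 3: crossing 1x2. Both 1&3? no. Sum: 0
Gen 4: 1 over 3. Both 1&3? yes. Contrib: +1. Sum: 1
Gen 5: crossing 2x3. Both 1&3? no. Sum: 1
Gen 6: crossing 3x2. Both 1&3? no. Sum: 1
Gen 7: 3 over 1. Both 1&3? yes. Contrib: -1. Sum: 0
Gen 8: crossing 2x1. Both 1&3? no. Sum: 0
Gen 9: crossing 2x3. Both 1&3? no. Sum: 0
Gen 10: 1 under 3. Both 1&3? yes. Contrib: -1. Sum: -1
Gen 11: crossing 2x4. Both 1&3? no. Sum: -1

Answer: -1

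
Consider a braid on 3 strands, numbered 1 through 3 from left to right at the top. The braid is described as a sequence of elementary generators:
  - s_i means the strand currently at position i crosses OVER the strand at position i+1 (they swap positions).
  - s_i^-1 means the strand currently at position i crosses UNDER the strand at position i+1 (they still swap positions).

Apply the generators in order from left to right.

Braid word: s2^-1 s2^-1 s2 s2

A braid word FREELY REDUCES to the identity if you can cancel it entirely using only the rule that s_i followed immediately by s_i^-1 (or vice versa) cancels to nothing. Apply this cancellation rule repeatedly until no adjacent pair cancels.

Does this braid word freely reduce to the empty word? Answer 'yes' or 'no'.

Gen 1 (s2^-1): push. Stack: [s2^-1]
Gen 2 (s2^-1): push. Stack: [s2^-1 s2^-1]
Gen 3 (s2): cancels prior s2^-1. Stack: [s2^-1]
Gen 4 (s2): cancels prior s2^-1. Stack: []
Reduced word: (empty)

Answer: yes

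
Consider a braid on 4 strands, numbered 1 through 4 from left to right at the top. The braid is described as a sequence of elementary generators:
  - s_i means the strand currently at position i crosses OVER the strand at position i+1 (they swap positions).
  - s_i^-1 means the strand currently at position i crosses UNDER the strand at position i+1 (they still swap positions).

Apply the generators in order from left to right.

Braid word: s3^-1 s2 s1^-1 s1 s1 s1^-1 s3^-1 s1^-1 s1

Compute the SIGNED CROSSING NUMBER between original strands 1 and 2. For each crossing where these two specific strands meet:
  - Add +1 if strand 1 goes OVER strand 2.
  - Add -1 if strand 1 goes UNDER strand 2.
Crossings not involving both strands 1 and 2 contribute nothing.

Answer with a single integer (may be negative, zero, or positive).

Answer: 0

Derivation:
Gen 1: crossing 3x4. Both 1&2? no. Sum: 0
Gen 2: crossing 2x4. Both 1&2? no. Sum: 0
Gen 3: crossing 1x4. Both 1&2? no. Sum: 0
Gen 4: crossing 4x1. Both 1&2? no. Sum: 0
Gen 5: crossing 1x4. Both 1&2? no. Sum: 0
Gen 6: crossing 4x1. Both 1&2? no. Sum: 0
Gen 7: crossing 2x3. Both 1&2? no. Sum: 0
Gen 8: crossing 1x4. Both 1&2? no. Sum: 0
Gen 9: crossing 4x1. Both 1&2? no. Sum: 0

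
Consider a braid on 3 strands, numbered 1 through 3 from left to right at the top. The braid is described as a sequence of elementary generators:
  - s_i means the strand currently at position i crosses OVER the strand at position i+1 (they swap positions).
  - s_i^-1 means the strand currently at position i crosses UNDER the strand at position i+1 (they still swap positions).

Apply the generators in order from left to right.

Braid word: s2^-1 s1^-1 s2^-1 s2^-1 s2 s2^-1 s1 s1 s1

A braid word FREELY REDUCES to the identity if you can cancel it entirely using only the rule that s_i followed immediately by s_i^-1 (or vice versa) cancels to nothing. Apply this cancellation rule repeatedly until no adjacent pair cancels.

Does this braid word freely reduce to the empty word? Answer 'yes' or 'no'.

Gen 1 (s2^-1): push. Stack: [s2^-1]
Gen 2 (s1^-1): push. Stack: [s2^-1 s1^-1]
Gen 3 (s2^-1): push. Stack: [s2^-1 s1^-1 s2^-1]
Gen 4 (s2^-1): push. Stack: [s2^-1 s1^-1 s2^-1 s2^-1]
Gen 5 (s2): cancels prior s2^-1. Stack: [s2^-1 s1^-1 s2^-1]
Gen 6 (s2^-1): push. Stack: [s2^-1 s1^-1 s2^-1 s2^-1]
Gen 7 (s1): push. Stack: [s2^-1 s1^-1 s2^-1 s2^-1 s1]
Gen 8 (s1): push. Stack: [s2^-1 s1^-1 s2^-1 s2^-1 s1 s1]
Gen 9 (s1): push. Stack: [s2^-1 s1^-1 s2^-1 s2^-1 s1 s1 s1]
Reduced word: s2^-1 s1^-1 s2^-1 s2^-1 s1 s1 s1

Answer: no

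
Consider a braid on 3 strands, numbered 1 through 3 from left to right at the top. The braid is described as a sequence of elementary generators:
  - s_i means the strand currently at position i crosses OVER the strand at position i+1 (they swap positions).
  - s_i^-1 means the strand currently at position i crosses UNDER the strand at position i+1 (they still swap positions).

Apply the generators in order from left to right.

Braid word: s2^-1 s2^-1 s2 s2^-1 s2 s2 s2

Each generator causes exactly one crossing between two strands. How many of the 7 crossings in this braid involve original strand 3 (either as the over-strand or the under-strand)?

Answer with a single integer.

Gen 1: crossing 2x3. Involves strand 3? yes. Count so far: 1
Gen 2: crossing 3x2. Involves strand 3? yes. Count so far: 2
Gen 3: crossing 2x3. Involves strand 3? yes. Count so far: 3
Gen 4: crossing 3x2. Involves strand 3? yes. Count so far: 4
Gen 5: crossing 2x3. Involves strand 3? yes. Count so far: 5
Gen 6: crossing 3x2. Involves strand 3? yes. Count so far: 6
Gen 7: crossing 2x3. Involves strand 3? yes. Count so far: 7

Answer: 7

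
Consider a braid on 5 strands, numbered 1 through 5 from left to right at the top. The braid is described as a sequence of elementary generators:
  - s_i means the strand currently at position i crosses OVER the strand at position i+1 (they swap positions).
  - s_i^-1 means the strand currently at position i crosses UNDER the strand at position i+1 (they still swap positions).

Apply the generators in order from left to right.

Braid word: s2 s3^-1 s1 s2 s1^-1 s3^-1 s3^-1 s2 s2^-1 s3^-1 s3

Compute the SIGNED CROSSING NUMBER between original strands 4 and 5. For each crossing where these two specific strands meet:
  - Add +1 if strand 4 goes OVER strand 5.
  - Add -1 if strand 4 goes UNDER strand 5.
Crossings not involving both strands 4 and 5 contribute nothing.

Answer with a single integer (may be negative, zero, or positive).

Gen 1: crossing 2x3. Both 4&5? no. Sum: 0
Gen 2: crossing 2x4. Both 4&5? no. Sum: 0
Gen 3: crossing 1x3. Both 4&5? no. Sum: 0
Gen 4: crossing 1x4. Both 4&5? no. Sum: 0
Gen 5: crossing 3x4. Both 4&5? no. Sum: 0
Gen 6: crossing 1x2. Both 4&5? no. Sum: 0
Gen 7: crossing 2x1. Both 4&5? no. Sum: 0
Gen 8: crossing 3x1. Both 4&5? no. Sum: 0
Gen 9: crossing 1x3. Both 4&5? no. Sum: 0
Gen 10: crossing 1x2. Both 4&5? no. Sum: 0
Gen 11: crossing 2x1. Both 4&5? no. Sum: 0

Answer: 0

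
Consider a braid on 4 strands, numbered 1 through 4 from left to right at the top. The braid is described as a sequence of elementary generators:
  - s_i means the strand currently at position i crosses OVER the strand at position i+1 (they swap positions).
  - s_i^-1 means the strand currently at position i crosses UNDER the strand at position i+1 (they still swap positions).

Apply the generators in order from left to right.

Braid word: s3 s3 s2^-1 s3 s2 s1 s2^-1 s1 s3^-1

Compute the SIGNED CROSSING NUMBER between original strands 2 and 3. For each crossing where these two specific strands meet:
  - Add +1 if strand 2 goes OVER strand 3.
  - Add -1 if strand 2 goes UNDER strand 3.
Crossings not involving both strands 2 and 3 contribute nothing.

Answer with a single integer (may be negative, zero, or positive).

Gen 1: crossing 3x4. Both 2&3? no. Sum: 0
Gen 2: crossing 4x3. Both 2&3? no. Sum: 0
Gen 3: 2 under 3. Both 2&3? yes. Contrib: -1. Sum: -1
Gen 4: crossing 2x4. Both 2&3? no. Sum: -1
Gen 5: crossing 3x4. Both 2&3? no. Sum: -1
Gen 6: crossing 1x4. Both 2&3? no. Sum: -1
Gen 7: crossing 1x3. Both 2&3? no. Sum: -1
Gen 8: crossing 4x3. Both 2&3? no. Sum: -1
Gen 9: crossing 1x2. Both 2&3? no. Sum: -1

Answer: -1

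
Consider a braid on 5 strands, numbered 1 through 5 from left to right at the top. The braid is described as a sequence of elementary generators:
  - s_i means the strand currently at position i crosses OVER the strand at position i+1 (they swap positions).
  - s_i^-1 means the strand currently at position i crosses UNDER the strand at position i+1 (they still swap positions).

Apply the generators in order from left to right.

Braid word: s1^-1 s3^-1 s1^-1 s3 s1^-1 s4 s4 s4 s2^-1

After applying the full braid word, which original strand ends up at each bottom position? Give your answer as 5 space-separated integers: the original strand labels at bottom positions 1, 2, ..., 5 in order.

Answer: 2 3 1 5 4

Derivation:
Gen 1 (s1^-1): strand 1 crosses under strand 2. Perm now: [2 1 3 4 5]
Gen 2 (s3^-1): strand 3 crosses under strand 4. Perm now: [2 1 4 3 5]
Gen 3 (s1^-1): strand 2 crosses under strand 1. Perm now: [1 2 4 3 5]
Gen 4 (s3): strand 4 crosses over strand 3. Perm now: [1 2 3 4 5]
Gen 5 (s1^-1): strand 1 crosses under strand 2. Perm now: [2 1 3 4 5]
Gen 6 (s4): strand 4 crosses over strand 5. Perm now: [2 1 3 5 4]
Gen 7 (s4): strand 5 crosses over strand 4. Perm now: [2 1 3 4 5]
Gen 8 (s4): strand 4 crosses over strand 5. Perm now: [2 1 3 5 4]
Gen 9 (s2^-1): strand 1 crosses under strand 3. Perm now: [2 3 1 5 4]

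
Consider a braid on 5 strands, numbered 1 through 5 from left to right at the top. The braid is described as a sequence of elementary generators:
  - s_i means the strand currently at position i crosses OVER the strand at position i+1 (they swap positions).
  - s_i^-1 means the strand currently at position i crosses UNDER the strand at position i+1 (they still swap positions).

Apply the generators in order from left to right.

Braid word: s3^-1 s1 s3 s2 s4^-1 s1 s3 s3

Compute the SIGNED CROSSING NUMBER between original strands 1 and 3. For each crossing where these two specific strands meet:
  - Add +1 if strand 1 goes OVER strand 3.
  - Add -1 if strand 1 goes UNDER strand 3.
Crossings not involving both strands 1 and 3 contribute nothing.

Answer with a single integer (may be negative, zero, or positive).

Gen 1: crossing 3x4. Both 1&3? no. Sum: 0
Gen 2: crossing 1x2. Both 1&3? no. Sum: 0
Gen 3: crossing 4x3. Both 1&3? no. Sum: 0
Gen 4: 1 over 3. Both 1&3? yes. Contrib: +1. Sum: 1
Gen 5: crossing 4x5. Both 1&3? no. Sum: 1
Gen 6: crossing 2x3. Both 1&3? no. Sum: 1
Gen 7: crossing 1x5. Both 1&3? no. Sum: 1
Gen 8: crossing 5x1. Both 1&3? no. Sum: 1

Answer: 1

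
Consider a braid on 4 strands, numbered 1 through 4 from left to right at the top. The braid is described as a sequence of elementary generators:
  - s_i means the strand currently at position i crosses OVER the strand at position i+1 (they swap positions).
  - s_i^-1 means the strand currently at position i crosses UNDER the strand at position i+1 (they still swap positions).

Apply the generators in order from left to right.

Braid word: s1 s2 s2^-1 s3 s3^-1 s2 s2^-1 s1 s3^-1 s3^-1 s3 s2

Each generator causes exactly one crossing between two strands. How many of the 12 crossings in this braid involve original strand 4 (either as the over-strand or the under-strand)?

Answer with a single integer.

Answer: 6

Derivation:
Gen 1: crossing 1x2. Involves strand 4? no. Count so far: 0
Gen 2: crossing 1x3. Involves strand 4? no. Count so far: 0
Gen 3: crossing 3x1. Involves strand 4? no. Count so far: 0
Gen 4: crossing 3x4. Involves strand 4? yes. Count so far: 1
Gen 5: crossing 4x3. Involves strand 4? yes. Count so far: 2
Gen 6: crossing 1x3. Involves strand 4? no. Count so far: 2
Gen 7: crossing 3x1. Involves strand 4? no. Count so far: 2
Gen 8: crossing 2x1. Involves strand 4? no. Count so far: 2
Gen 9: crossing 3x4. Involves strand 4? yes. Count so far: 3
Gen 10: crossing 4x3. Involves strand 4? yes. Count so far: 4
Gen 11: crossing 3x4. Involves strand 4? yes. Count so far: 5
Gen 12: crossing 2x4. Involves strand 4? yes. Count so far: 6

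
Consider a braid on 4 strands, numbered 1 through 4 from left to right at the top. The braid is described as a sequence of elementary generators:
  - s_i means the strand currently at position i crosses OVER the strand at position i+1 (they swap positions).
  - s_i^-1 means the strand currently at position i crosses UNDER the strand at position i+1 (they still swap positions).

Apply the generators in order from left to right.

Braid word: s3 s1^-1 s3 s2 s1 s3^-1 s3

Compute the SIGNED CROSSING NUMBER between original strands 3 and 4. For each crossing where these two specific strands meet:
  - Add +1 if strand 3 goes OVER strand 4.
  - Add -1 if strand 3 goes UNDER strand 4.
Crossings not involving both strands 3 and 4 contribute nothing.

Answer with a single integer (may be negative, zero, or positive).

Answer: 0

Derivation:
Gen 1: 3 over 4. Both 3&4? yes. Contrib: +1. Sum: 1
Gen 2: crossing 1x2. Both 3&4? no. Sum: 1
Gen 3: 4 over 3. Both 3&4? yes. Contrib: -1. Sum: 0
Gen 4: crossing 1x3. Both 3&4? no. Sum: 0
Gen 5: crossing 2x3. Both 3&4? no. Sum: 0
Gen 6: crossing 1x4. Both 3&4? no. Sum: 0
Gen 7: crossing 4x1. Both 3&4? no. Sum: 0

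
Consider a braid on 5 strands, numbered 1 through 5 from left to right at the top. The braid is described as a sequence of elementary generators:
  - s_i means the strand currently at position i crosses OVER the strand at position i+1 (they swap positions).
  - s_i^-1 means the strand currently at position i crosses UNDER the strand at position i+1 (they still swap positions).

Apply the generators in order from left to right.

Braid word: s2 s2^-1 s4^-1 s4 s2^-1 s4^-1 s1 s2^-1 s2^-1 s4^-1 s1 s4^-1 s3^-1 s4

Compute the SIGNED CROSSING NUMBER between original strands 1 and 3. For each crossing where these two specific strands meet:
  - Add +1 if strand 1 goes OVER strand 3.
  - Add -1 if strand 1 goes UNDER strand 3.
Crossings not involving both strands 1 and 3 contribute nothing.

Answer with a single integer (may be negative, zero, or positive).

Answer: 0

Derivation:
Gen 1: crossing 2x3. Both 1&3? no. Sum: 0
Gen 2: crossing 3x2. Both 1&3? no. Sum: 0
Gen 3: crossing 4x5. Both 1&3? no. Sum: 0
Gen 4: crossing 5x4. Both 1&3? no. Sum: 0
Gen 5: crossing 2x3. Both 1&3? no. Sum: 0
Gen 6: crossing 4x5. Both 1&3? no. Sum: 0
Gen 7: 1 over 3. Both 1&3? yes. Contrib: +1. Sum: 1
Gen 8: crossing 1x2. Both 1&3? no. Sum: 1
Gen 9: crossing 2x1. Both 1&3? no. Sum: 1
Gen 10: crossing 5x4. Both 1&3? no. Sum: 1
Gen 11: 3 over 1. Both 1&3? yes. Contrib: -1. Sum: 0
Gen 12: crossing 4x5. Both 1&3? no. Sum: 0
Gen 13: crossing 2x5. Both 1&3? no. Sum: 0
Gen 14: crossing 2x4. Both 1&3? no. Sum: 0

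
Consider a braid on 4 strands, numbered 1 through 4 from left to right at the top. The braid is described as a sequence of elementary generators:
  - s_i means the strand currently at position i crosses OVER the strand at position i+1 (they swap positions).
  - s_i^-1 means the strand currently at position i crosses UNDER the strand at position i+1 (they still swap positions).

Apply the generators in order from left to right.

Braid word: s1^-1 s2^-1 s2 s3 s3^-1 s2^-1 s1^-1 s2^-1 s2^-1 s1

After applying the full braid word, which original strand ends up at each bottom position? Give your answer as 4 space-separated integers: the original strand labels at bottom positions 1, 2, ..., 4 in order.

Gen 1 (s1^-1): strand 1 crosses under strand 2. Perm now: [2 1 3 4]
Gen 2 (s2^-1): strand 1 crosses under strand 3. Perm now: [2 3 1 4]
Gen 3 (s2): strand 3 crosses over strand 1. Perm now: [2 1 3 4]
Gen 4 (s3): strand 3 crosses over strand 4. Perm now: [2 1 4 3]
Gen 5 (s3^-1): strand 4 crosses under strand 3. Perm now: [2 1 3 4]
Gen 6 (s2^-1): strand 1 crosses under strand 3. Perm now: [2 3 1 4]
Gen 7 (s1^-1): strand 2 crosses under strand 3. Perm now: [3 2 1 4]
Gen 8 (s2^-1): strand 2 crosses under strand 1. Perm now: [3 1 2 4]
Gen 9 (s2^-1): strand 1 crosses under strand 2. Perm now: [3 2 1 4]
Gen 10 (s1): strand 3 crosses over strand 2. Perm now: [2 3 1 4]

Answer: 2 3 1 4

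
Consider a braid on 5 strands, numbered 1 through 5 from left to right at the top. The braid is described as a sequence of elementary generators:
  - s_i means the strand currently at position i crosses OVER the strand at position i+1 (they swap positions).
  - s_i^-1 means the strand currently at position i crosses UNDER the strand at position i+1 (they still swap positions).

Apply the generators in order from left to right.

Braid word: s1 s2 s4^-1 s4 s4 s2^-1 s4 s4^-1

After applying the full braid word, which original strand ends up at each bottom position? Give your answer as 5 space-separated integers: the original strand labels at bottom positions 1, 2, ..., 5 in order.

Gen 1 (s1): strand 1 crosses over strand 2. Perm now: [2 1 3 4 5]
Gen 2 (s2): strand 1 crosses over strand 3. Perm now: [2 3 1 4 5]
Gen 3 (s4^-1): strand 4 crosses under strand 5. Perm now: [2 3 1 5 4]
Gen 4 (s4): strand 5 crosses over strand 4. Perm now: [2 3 1 4 5]
Gen 5 (s4): strand 4 crosses over strand 5. Perm now: [2 3 1 5 4]
Gen 6 (s2^-1): strand 3 crosses under strand 1. Perm now: [2 1 3 5 4]
Gen 7 (s4): strand 5 crosses over strand 4. Perm now: [2 1 3 4 5]
Gen 8 (s4^-1): strand 4 crosses under strand 5. Perm now: [2 1 3 5 4]

Answer: 2 1 3 5 4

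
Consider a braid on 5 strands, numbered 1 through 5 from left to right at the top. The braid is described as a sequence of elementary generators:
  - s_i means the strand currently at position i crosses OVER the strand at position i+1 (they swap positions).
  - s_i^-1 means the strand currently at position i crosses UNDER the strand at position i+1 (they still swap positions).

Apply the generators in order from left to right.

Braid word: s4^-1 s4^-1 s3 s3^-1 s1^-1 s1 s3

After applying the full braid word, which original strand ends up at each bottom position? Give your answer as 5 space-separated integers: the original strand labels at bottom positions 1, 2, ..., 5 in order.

Answer: 1 2 4 3 5

Derivation:
Gen 1 (s4^-1): strand 4 crosses under strand 5. Perm now: [1 2 3 5 4]
Gen 2 (s4^-1): strand 5 crosses under strand 4. Perm now: [1 2 3 4 5]
Gen 3 (s3): strand 3 crosses over strand 4. Perm now: [1 2 4 3 5]
Gen 4 (s3^-1): strand 4 crosses under strand 3. Perm now: [1 2 3 4 5]
Gen 5 (s1^-1): strand 1 crosses under strand 2. Perm now: [2 1 3 4 5]
Gen 6 (s1): strand 2 crosses over strand 1. Perm now: [1 2 3 4 5]
Gen 7 (s3): strand 3 crosses over strand 4. Perm now: [1 2 4 3 5]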